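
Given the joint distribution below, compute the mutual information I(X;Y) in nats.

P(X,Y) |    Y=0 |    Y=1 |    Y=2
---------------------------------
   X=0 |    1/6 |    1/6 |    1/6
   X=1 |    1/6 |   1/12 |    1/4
0.0225 nats

Mutual information: I(X;Y) = H(X) + H(Y) - H(X,Y)

Marginals:
P(X) = (1/2, 1/2), H(X) = 0.6931 nats
P(Y) = (1/3, 1/4, 5/12), H(Y) = 1.0776 nats

Joint entropy: H(X,Y) = 1.7482 nats

I(X;Y) = 0.6931 + 1.0776 - 1.7482 = 0.0225 nats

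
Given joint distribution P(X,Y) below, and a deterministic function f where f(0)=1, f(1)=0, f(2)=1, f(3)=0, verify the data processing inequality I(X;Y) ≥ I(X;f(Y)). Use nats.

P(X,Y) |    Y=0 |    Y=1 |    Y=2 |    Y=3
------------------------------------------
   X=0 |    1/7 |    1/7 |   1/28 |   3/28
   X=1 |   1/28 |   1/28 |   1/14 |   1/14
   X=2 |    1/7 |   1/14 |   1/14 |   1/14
I(X;Y) = 0.0537, I(X;f(Y)) = 0.0132, inequality holds: 0.0537 ≥ 0.0132

Data Processing Inequality: For any Markov chain X → Y → Z, we have I(X;Y) ≥ I(X;Z).

Here Z = f(Y) is a deterministic function of Y, forming X → Y → Z.

Original I(X;Y) = 0.0537 nats

After applying f:
P(X,Z) where Z=f(Y):
- P(X,Z=0) = P(X,Y=1) + P(X,Y=3)
- P(X,Z=1) = P(X,Y=0) + P(X,Y=2)

I(X;Z) = I(X;f(Y)) = 0.0132 nats

Verification: 0.0537 ≥ 0.0132 ✓

Information cannot be created by processing; the function f can only lose information about X.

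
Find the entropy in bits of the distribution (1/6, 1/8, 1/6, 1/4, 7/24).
2.2551 bits

Shannon entropy is H(X) = -Σ p(x) log p(x).

For P = (1/6, 1/8, 1/6, 1/4, 7/24):
H = -1/6 × log_2(1/6) -1/8 × log_2(1/8) -1/6 × log_2(1/6) -1/4 × log_2(1/4) -7/24 × log_2(7/24)
H = 2.2551 bits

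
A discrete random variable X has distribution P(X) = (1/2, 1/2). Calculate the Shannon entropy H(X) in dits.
0.3010 dits

Shannon entropy is H(X) = -Σ p(x) log p(x).

For P = (1/2, 1/2):
H = -1/2 × log_10(1/2) -1/2 × log_10(1/2)
H = 0.3010 dits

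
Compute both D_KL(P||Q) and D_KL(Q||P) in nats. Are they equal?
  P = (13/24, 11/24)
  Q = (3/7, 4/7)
D_KL(P||Q) = 0.0258, D_KL(Q||P) = 0.0257

KL divergence is not symmetric: D_KL(P||Q) ≠ D_KL(Q||P) in general.

D_KL(P||Q) = 0.0258 nats
D_KL(Q||P) = 0.0257 nats

No, they are not equal!

This asymmetry is why KL divergence is not a true distance metric.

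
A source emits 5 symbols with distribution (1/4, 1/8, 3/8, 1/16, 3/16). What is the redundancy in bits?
0.2135 bits

Redundancy measures how far a source is from maximum entropy:
R = H_max - H(X)

Maximum entropy for 5 symbols: H_max = log_2(5) = 2.3219 bits
Actual entropy: H(X) = 2.1085 bits
Redundancy: R = 2.3219 - 2.1085 = 0.2135 bits

This redundancy represents potential for compression: the source could be compressed by 0.2135 bits per symbol.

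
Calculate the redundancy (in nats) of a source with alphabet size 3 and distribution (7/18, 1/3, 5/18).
0.0093 nats

Redundancy measures how far a source is from maximum entropy:
R = H_max - H(X)

Maximum entropy for 3 symbols: H_max = log_e(3) = 1.0986 nats
Actual entropy: H(X) = 1.0893 nats
Redundancy: R = 1.0986 - 1.0893 = 0.0093 nats

This redundancy represents potential for compression: the source could be compressed by 0.0093 nats per symbol.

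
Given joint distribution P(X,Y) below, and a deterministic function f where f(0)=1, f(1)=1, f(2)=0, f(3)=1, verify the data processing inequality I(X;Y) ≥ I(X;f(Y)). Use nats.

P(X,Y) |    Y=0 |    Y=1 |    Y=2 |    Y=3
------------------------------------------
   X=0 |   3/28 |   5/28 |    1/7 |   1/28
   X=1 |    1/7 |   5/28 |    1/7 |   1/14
I(X;Y) = 0.0061, I(X;f(Y)) = 0.0010, inequality holds: 0.0061 ≥ 0.0010

Data Processing Inequality: For any Markov chain X → Y → Z, we have I(X;Y) ≥ I(X;Z).

Here Z = f(Y) is a deterministic function of Y, forming X → Y → Z.

Original I(X;Y) = 0.0061 nats

After applying f:
P(X,Z) where Z=f(Y):
- P(X,Z=0) = P(X,Y=2)
- P(X,Z=1) = P(X,Y=0) + P(X,Y=1) + P(X,Y=3)

I(X;Z) = I(X;f(Y)) = 0.0010 nats

Verification: 0.0061 ≥ 0.0010 ✓

Information cannot be created by processing; the function f can only lose information about X.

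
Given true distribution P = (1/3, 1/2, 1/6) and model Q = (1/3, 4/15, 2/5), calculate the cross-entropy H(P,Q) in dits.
0.5124 dits

Cross-entropy: H(P,Q) = -Σ p(x) log q(x)

Alternatively: H(P,Q) = H(P) + D_KL(P||Q)
H(P) = 0.4392 dits
D_KL(P||Q) = 0.0731 dits

H(P,Q) = 0.4392 + 0.0731 = 0.5124 dits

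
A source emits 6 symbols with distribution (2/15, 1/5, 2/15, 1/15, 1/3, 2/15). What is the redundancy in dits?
0.0509 dits

Redundancy measures how far a source is from maximum entropy:
R = H_max - H(X)

Maximum entropy for 6 symbols: H_max = log_10(6) = 0.7782 dits
Actual entropy: H(X) = 0.7273 dits
Redundancy: R = 0.7782 - 0.7273 = 0.0509 dits

This redundancy represents potential for compression: the source could be compressed by 0.0509 dits per symbol.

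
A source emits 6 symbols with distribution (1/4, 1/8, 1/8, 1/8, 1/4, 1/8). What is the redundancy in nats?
0.0589 nats

Redundancy measures how far a source is from maximum entropy:
R = H_max - H(X)

Maximum entropy for 6 symbols: H_max = log_e(6) = 1.7918 nats
Actual entropy: H(X) = 1.7329 nats
Redundancy: R = 1.7918 - 1.7329 = 0.0589 nats

This redundancy represents potential for compression: the source could be compressed by 0.0589 nats per symbol.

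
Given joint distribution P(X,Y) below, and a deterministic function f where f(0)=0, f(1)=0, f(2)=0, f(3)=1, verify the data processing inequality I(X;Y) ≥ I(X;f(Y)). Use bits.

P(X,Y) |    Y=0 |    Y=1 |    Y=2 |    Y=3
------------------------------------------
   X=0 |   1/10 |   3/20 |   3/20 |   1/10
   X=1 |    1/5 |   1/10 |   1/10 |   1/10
I(X;Y) = 0.0390, I(X;f(Y)) = 0.0000, inequality holds: 0.0390 ≥ 0.0000

Data Processing Inequality: For any Markov chain X → Y → Z, we have I(X;Y) ≥ I(X;Z).

Here Z = f(Y) is a deterministic function of Y, forming X → Y → Z.

Original I(X;Y) = 0.0390 bits

After applying f:
P(X,Z) where Z=f(Y):
- P(X,Z=0) = P(X,Y=0) + P(X,Y=1) + P(X,Y=2)
- P(X,Z=1) = P(X,Y=3)

I(X;Z) = I(X;f(Y)) = 0.0000 bits

Verification: 0.0390 ≥ 0.0000 ✓

Information cannot be created by processing; the function f can only lose information about X.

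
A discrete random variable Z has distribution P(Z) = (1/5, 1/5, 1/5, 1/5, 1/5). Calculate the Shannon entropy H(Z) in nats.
1.6094 nats

Shannon entropy is H(X) = -Σ p(x) log p(x).

For P = (1/5, 1/5, 1/5, 1/5, 1/5):
H = -1/5 × log_e(1/5) -1/5 × log_e(1/5) -1/5 × log_e(1/5) -1/5 × log_e(1/5) -1/5 × log_e(1/5)
H = 1.6094 nats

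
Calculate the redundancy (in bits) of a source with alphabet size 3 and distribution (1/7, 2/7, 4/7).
0.2062 bits

Redundancy measures how far a source is from maximum entropy:
R = H_max - H(X)

Maximum entropy for 3 symbols: H_max = log_2(3) = 1.5850 bits
Actual entropy: H(X) = 1.3788 bits
Redundancy: R = 1.5850 - 1.3788 = 0.2062 bits

This redundancy represents potential for compression: the source could be compressed by 0.2062 bits per symbol.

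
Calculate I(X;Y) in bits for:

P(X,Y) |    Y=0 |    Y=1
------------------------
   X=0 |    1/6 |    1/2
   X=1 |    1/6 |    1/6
0.0441 bits

Mutual information: I(X;Y) = H(X) + H(Y) - H(X,Y)

Marginals:
P(X) = (2/3, 1/3), H(X) = 0.9183 bits
P(Y) = (1/3, 2/3), H(Y) = 0.9183 bits

Joint entropy: H(X,Y) = 1.7925 bits

I(X;Y) = 0.9183 + 0.9183 - 1.7925 = 0.0441 bits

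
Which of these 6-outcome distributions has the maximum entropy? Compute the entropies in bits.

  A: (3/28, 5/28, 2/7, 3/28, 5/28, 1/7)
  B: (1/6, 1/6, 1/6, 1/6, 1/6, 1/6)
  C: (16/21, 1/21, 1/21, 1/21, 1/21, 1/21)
B

For a discrete distribution over n outcomes, entropy is maximized by the uniform distribution.

Computing entropies:
H(A) = 2.4956 bits
H(B) = 2.5850 bits
H(C) = 1.3447 bits

The uniform distribution (where all probabilities equal 1/6) achieves the maximum entropy of log_2(6) = 2.5850 bits.

Distribution B has the highest entropy.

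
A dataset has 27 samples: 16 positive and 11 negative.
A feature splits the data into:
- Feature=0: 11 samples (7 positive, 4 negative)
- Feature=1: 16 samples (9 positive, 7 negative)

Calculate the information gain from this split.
0.0040 bits

Information Gain = H(Y) - H(Y|Feature)

Before split:
P(positive) = 16/27 = 0.5926
H(Y) = 0.9751 bits

After split:
Feature=0: H = 0.9457 bits (weight = 11/27)
Feature=1: H = 0.9887 bits (weight = 16/27)
H(Y|Feature) = (11/27)×0.9457 + (16/27)×0.9887 = 0.9712 bits

Information Gain = 0.9751 - 0.9712 = 0.0040 bits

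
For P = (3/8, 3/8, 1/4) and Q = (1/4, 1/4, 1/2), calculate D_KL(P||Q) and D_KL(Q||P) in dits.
D_KL(P||Q) = 0.0568, D_KL(Q||P) = 0.0625

KL divergence is not symmetric: D_KL(P||Q) ≠ D_KL(Q||P) in general.

D_KL(P||Q) = 0.0568 dits
D_KL(Q||P) = 0.0625 dits

No, they are not equal!

This asymmetry is why KL divergence is not a true distance metric.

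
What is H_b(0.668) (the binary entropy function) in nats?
0.6356 nats

The binary entropy function is:
H(p) = -p log(p) - (1-p) log(1-p)

H(0.668) = -0.668 × log_e(0.668) - 0.332 × log_e(0.332)
H(0.668) = 0.6356 nats

Note: Binary entropy is maximized at p=0.5 (H=1 bit) and minimized at p=0 or p=1 (H=0).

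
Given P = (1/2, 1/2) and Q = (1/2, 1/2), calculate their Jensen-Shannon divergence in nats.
0.0000 nats

Jensen-Shannon divergence is:
JSD(P||Q) = 0.5 × D_KL(P||M) + 0.5 × D_KL(Q||M)
where M = 0.5 × (P + Q) is the mixture distribution.

M = 0.5 × (1/2, 1/2) + 0.5 × (1/2, 1/2) = (1/2, 1/2)

D_KL(P||M) = 0.0000 nats
D_KL(Q||M) = 0.0000 nats

JSD(P||Q) = 0.5 × 0.0000 + 0.5 × 0.0000 = 0.0000 nats

Unlike KL divergence, JSD is symmetric and bounded: 0 ≤ JSD ≤ log(2).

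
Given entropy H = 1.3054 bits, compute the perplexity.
2.4715

Perplexity is 2^H (or exp(H) for natural log).

H = 1.3054 bits
Perplexity = 2^1.3054 = 2.4715

Interpretation: The model's uncertainty is equivalent to choosing uniformly among 2.5 options.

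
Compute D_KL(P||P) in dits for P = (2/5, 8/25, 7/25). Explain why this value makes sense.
0.0000 dits

KL divergence satisfies the Gibbs inequality: D_KL(P||Q) ≥ 0 for all distributions P, Q.

D_KL(P||Q) = Σ p(x) log(p(x)/q(x))
Each term is p(x) × log_10(p(x)/p(x)) = p(x) × log_10(1) = 0, so the sum is 0.
D_KL(P||Q) = 0.0000 dits

When P = Q, the KL divergence is exactly 0, as there is no 'divergence' between identical distributions.

This non-negativity is a fundamental property: relative entropy cannot be negative because it measures how different Q is from P.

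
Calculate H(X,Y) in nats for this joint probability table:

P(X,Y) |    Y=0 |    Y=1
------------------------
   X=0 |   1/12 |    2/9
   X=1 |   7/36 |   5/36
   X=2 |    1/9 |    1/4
1.7246 nats

Joint entropy is H(X,Y) = -Σ_{x,y} p(x,y) log p(x,y).

Summing over all non-zero entries:
H(X,Y) = -[1/12·log_e(1/12) + 2/9·log_e(2/9) + 7/36·log_e(7/36) + 5/36·log_e(5/36) + 1/9·log_e(1/9) + 1/4·log_e(1/4)]
H(X,Y) = 1.7246 nats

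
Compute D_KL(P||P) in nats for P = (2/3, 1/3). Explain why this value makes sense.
0.0000 nats

KL divergence satisfies the Gibbs inequality: D_KL(P||Q) ≥ 0 for all distributions P, Q.

D_KL(P||Q) = Σ p(x) log(p(x)/q(x))
Each term is p(x) × log_e(p(x)/p(x)) = p(x) × log_e(1) = 0, so the sum is 0.
D_KL(P||Q) = 0.0000 nats

When P = Q, the KL divergence is exactly 0, as there is no 'divergence' between identical distributions.

This non-negativity is a fundamental property: relative entropy cannot be negative because it measures how different Q is from P.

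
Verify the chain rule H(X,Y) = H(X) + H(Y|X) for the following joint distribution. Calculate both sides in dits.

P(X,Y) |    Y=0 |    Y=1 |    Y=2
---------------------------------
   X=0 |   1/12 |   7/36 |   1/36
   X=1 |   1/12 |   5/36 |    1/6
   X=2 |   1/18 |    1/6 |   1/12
H(X,Y) = 0.8995, H(X) = 0.4742, H(Y|X) = 0.4253 (all in dits)

Chain rule: H(X,Y) = H(X) + H(Y|X)

Left side — joint entropy directly:
H(X,Y) = -Σ p(x,y) log p(x,y) = 0.8995 dits

Right side — compute H(Y|X) from the conditional distributions:
P(X) = (11/36, 7/18, 11/36), so H(X) = 0.4742 dits
H(Y|X) = Σ_x P(X=x) · H(Y|X=x):
  P(Y|X=0) = (3/11, 7/11, 1/11), H(Y|X=0) = 0.3735, weight P(X=0) = 11/36
  P(Y|X=1) = (3/14, 5/14, 3/7), H(Y|X=1) = 0.4608, weight P(X=1) = 7/18
  P(Y|X=2) = (2/11, 6/11, 3/11), H(Y|X=2) = 0.4321, weight P(X=2) = 11/36
H(Y|X) = 0.4253 dits

H(X) + H(Y|X) = 0.4742 + 0.4253 = 0.8995 dits

Both sides equal 0.8995 dits. ✓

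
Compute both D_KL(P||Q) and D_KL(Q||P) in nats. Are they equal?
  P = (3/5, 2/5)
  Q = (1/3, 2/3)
D_KL(P||Q) = 0.1483, D_KL(Q||P) = 0.1446

KL divergence is not symmetric: D_KL(P||Q) ≠ D_KL(Q||P) in general.

D_KL(P||Q) = 0.1483 nats
D_KL(Q||P) = 0.1446 nats

No, they are not equal!

This asymmetry is why KL divergence is not a true distance metric.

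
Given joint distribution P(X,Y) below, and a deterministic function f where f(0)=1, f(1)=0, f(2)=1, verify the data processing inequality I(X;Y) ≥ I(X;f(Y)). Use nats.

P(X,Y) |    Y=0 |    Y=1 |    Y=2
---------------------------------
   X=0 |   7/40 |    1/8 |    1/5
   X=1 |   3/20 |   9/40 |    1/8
I(X;Y) = 0.0242, I(X;f(Y)) = 0.0222, inequality holds: 0.0242 ≥ 0.0222

Data Processing Inequality: For any Markov chain X → Y → Z, we have I(X;Y) ≥ I(X;Z).

Here Z = f(Y) is a deterministic function of Y, forming X → Y → Z.

Original I(X;Y) = 0.0242 nats

After applying f:
P(X,Z) where Z=f(Y):
- P(X,Z=0) = P(X,Y=1)
- P(X,Z=1) = P(X,Y=0) + P(X,Y=2)

I(X;Z) = I(X;f(Y)) = 0.0222 nats

Verification: 0.0242 ≥ 0.0222 ✓

Information cannot be created by processing; the function f can only lose information about X.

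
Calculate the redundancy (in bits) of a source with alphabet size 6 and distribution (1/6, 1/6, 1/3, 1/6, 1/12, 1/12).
0.1667 bits

Redundancy measures how far a source is from maximum entropy:
R = H_max - H(X)

Maximum entropy for 6 symbols: H_max = log_2(6) = 2.5850 bits
Actual entropy: H(X) = 2.4183 bits
Redundancy: R = 2.5850 - 2.4183 = 0.1667 bits

This redundancy represents potential for compression: the source could be compressed by 0.1667 bits per symbol.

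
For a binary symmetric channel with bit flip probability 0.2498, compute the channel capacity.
0.1890 bits

For a binary symmetric channel (BSC) with error probability p:
Capacity C = 1 - H(p) bits per symbol

where H(p) = -p log₂(p) - (1-p) log₂(1-p) is the binary entropy function.

H(0.2498) = 0.8110 bits
C = 1 - 0.8110 = 0.1890 bits per symbol

This means we can reliably transmit up to 0.1890 bits of information per channel use.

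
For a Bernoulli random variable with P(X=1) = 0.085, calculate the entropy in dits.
0.1263 dits

The binary entropy function is:
H(p) = -p log(p) - (1-p) log(1-p)

H(0.085) = -0.085 × log_10(0.085) - 0.915 × log_10(0.915)
H(0.085) = 0.1263 dits

Note: Binary entropy is maximized at p=0.5 (H=1 bit) and minimized at p=0 or p=1 (H=0).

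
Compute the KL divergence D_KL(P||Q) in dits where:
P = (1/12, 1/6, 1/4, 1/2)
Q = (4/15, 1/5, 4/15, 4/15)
0.0742 dits

KL divergence: D_KL(P||Q) = Σ p(x) log(p(x)/q(x))

Computing term by term:
  x=0: 1/12 × log_10[(1/12)/(4/15)] = 1/12 × -0.5051 = -0.0421
  x=1: 1/6 × log_10[(1/6)/(1/5)] = 1/6 × -0.0792 = -0.0132
  x=2: 1/4 × log_10[(1/4)/(4/15)] = 1/4 × -0.0280 = -0.0070
  x=3: 1/2 × log_10[(1/2)/(4/15)] = 1/2 × 0.2730 = 0.1365

D_KL(P||Q) = 0.0742 dits

Note: KL divergence is always non-negative and equals 0 iff P = Q.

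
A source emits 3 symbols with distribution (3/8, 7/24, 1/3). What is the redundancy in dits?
0.0023 dits

Redundancy measures how far a source is from maximum entropy:
R = H_max - H(X)

Maximum entropy for 3 symbols: H_max = log_10(3) = 0.4771 dits
Actual entropy: H(X) = 0.4749 dits
Redundancy: R = 0.4771 - 0.4749 = 0.0023 dits

This redundancy represents potential for compression: the source could be compressed by 0.0023 dits per symbol.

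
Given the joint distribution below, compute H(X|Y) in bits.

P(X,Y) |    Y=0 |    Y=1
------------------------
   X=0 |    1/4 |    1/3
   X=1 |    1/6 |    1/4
0.9793 bits

Using the chain rule: H(X|Y) = H(X,Y) - H(Y)

First, compute H(X,Y) = 1.9591 bits

Marginal P(Y) = (5/12, 7/12)
H(Y) = 0.9799 bits

H(X|Y) = H(X,Y) - H(Y) = 1.9591 - 0.9799 = 0.9793 bits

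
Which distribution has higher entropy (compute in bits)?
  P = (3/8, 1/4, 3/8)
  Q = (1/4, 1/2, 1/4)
P

Computing entropies in bits:
H(P) = 1.5613
H(Q) = 1.5000

Distribution P has higher entropy.

Intuition: The distribution closer to uniform (more spread out) has higher entropy.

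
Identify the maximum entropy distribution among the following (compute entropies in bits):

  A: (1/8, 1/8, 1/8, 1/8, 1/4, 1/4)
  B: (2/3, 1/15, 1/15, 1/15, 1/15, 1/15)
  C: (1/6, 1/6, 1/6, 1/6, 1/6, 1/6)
C

For a discrete distribution over n outcomes, entropy is maximized by the uniform distribution.

Computing entropies:
H(A) = 2.5000 bits
H(B) = 1.6923 bits
H(C) = 2.5850 bits

The uniform distribution (where all probabilities equal 1/6) achieves the maximum entropy of log_2(6) = 2.5850 bits.

Distribution C has the highest entropy.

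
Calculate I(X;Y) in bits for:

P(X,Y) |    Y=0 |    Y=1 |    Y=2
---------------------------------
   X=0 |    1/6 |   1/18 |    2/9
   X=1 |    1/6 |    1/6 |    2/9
0.0330 bits

Mutual information: I(X;Y) = H(X) + H(Y) - H(X,Y)

Marginals:
P(X) = (4/9, 5/9), H(X) = 0.9911 bits
P(Y) = (1/3, 2/9, 4/9), H(Y) = 1.5305 bits

Joint entropy: H(X,Y) = 2.4886 bits

I(X;Y) = 0.9911 + 1.5305 - 2.4886 = 0.0330 bits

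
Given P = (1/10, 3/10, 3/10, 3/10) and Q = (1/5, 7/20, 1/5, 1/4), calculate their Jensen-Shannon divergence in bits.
0.0225 bits

Jensen-Shannon divergence is:
JSD(P||Q) = 0.5 × D_KL(P||M) + 0.5 × D_KL(Q||M)
where M = 0.5 × (P + Q) is the mixture distribution.

M = 0.5 × (1/10, 3/10, 3/10, 3/10) + 0.5 × (1/5, 7/20, 1/5, 1/4) = (3/20, 13/40, 1/4, 11/40)

D_KL(P||M) = 0.0234 bits
D_KL(Q||M) = 0.0217 bits

JSD(P||Q) = 0.5 × 0.0234 + 0.5 × 0.0217 = 0.0225 bits

Unlike KL divergence, JSD is symmetric and bounded: 0 ≤ JSD ≤ log(2).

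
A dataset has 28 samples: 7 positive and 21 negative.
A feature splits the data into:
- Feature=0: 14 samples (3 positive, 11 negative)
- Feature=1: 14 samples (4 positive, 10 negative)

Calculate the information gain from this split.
0.0049 bits

Information Gain = H(Y) - H(Y|Feature)

Before split:
P(positive) = 7/28 = 0.2500
H(Y) = 0.8113 bits

After split:
Feature=0: H = 0.7496 bits (weight = 14/28)
Feature=1: H = 0.8631 bits (weight = 14/28)
H(Y|Feature) = (14/28)×0.7496 + (14/28)×0.8631 = 0.8064 bits

Information Gain = 0.8113 - 0.8064 = 0.0049 bits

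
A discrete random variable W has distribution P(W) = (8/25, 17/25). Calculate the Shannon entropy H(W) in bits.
0.9044 bits

Shannon entropy is H(X) = -Σ p(x) log p(x).

For P = (8/25, 17/25):
H = -8/25 × log_2(8/25) -17/25 × log_2(17/25)
H = 0.9044 bits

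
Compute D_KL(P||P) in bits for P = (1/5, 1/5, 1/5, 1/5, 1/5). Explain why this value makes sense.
0.0000 bits

KL divergence satisfies the Gibbs inequality: D_KL(P||Q) ≥ 0 for all distributions P, Q.

D_KL(P||Q) = Σ p(x) log(p(x)/q(x))
Each term is p(x) × log_2(p(x)/p(x)) = p(x) × log_2(1) = 0, so the sum is 0.
D_KL(P||Q) = 0.0000 bits

When P = Q, the KL divergence is exactly 0, as there is no 'divergence' between identical distributions.

This non-negativity is a fundamental property: relative entropy cannot be negative because it measures how different Q is from P.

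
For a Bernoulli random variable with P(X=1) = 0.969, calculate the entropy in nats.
0.1382 nats

The binary entropy function is:
H(p) = -p log(p) - (1-p) log(1-p)

H(0.969) = -0.969 × log_e(0.969) - 0.031 × log_e(0.031)
H(0.969) = 0.1382 nats

Note: Binary entropy is maximized at p=0.5 (H=1 bit) and minimized at p=0 or p=1 (H=0).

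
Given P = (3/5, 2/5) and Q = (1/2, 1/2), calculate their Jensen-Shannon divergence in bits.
0.0073 bits

Jensen-Shannon divergence is:
JSD(P||Q) = 0.5 × D_KL(P||M) + 0.5 × D_KL(Q||M)
where M = 0.5 × (P + Q) is the mixture distribution.

M = 0.5 × (3/5, 2/5) + 0.5 × (1/2, 1/2) = (11/20, 9/20)

D_KL(P||M) = 0.0073 bits
D_KL(Q||M) = 0.0072 bits

JSD(P||Q) = 0.5 × 0.0073 + 0.5 × 0.0072 = 0.0073 bits

Unlike KL divergence, JSD is symmetric and bounded: 0 ≤ JSD ≤ log(2).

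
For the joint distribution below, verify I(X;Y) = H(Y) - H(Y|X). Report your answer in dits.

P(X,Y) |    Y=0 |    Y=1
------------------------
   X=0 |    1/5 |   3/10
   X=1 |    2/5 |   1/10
I(X;Y) = 0.0375 dits

Mutual information has multiple equivalent forms:
- I(X;Y) = H(X) - H(X|Y)
- I(X;Y) = H(Y) - H(Y|X)
- I(X;Y) = H(X) + H(Y) - H(X,Y)

Computing all quantities:
H(X) = 0.3010, H(Y) = 0.2923, H(X,Y) = 0.5558
H(X|Y) = 0.2635, H(Y|X) = 0.2548

Verification:
H(X) - H(X|Y) = 0.3010 - 0.2635 = 0.0375
H(Y) - H(Y|X) = 0.2923 - 0.2548 = 0.0375
H(X) + H(Y) - H(X,Y) = 0.3010 + 0.2923 - 0.5558 = 0.0375

All forms give I(X;Y) = 0.0375 dits. ✓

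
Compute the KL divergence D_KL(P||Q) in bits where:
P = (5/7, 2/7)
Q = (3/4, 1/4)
0.0048 bits

KL divergence: D_KL(P||Q) = Σ p(x) log(p(x)/q(x))

Computing term by term:
  x=0: 5/7 × log_2[(5/7)/(3/4)] = 5/7 × -0.0704 = -0.0503
  x=1: 2/7 × log_2[(2/7)/(1/4)] = 2/7 × 0.1926 = 0.0550

D_KL(P||Q) = 0.0048 bits

Note: KL divergence is always non-negative and equals 0 iff P = Q.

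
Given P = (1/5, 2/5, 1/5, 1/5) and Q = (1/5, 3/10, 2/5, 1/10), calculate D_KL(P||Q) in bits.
0.1660 bits

KL divergence: D_KL(P||Q) = Σ p(x) log(p(x)/q(x))

Computing term by term:
  x=0: 1/5 × log_2[(1/5)/(1/5)] = 1/5 × 0.0000 = 0.0000
  x=1: 2/5 × log_2[(2/5)/(3/10)] = 2/5 × 0.4150 = 0.1660
  x=2: 1/5 × log_2[(1/5)/(2/5)] = 1/5 × -1.0000 = -0.2000
  x=3: 1/5 × log_2[(1/5)/(1/10)] = 1/5 × 1.0000 = 0.2000

D_KL(P||Q) = 0.1660 bits

Note: KL divergence is always non-negative and equals 0 iff P = Q.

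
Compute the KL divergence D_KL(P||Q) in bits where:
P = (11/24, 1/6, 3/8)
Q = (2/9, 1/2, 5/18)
0.3769 bits

KL divergence: D_KL(P||Q) = Σ p(x) log(p(x)/q(x))

Computing term by term:
  x=0: 11/24 × log_2[(11/24)/(2/9)] = 11/24 × 1.0444 = 0.4787
  x=1: 1/6 × log_2[(1/6)/(1/2)] = 1/6 × -1.5850 = -0.2642
  x=2: 3/8 × log_2[(3/8)/(5/18)] = 3/8 × 0.4330 = 0.1624

D_KL(P||Q) = 0.3769 bits

Note: KL divergence is always non-negative and equals 0 iff P = Q.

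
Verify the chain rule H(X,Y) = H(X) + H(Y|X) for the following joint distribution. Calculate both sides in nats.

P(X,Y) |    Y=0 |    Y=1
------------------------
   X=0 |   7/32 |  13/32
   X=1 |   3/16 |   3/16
H(X,Y) = 1.3261, H(X) = 0.6616, H(Y|X) = 0.6646 (all in nats)

Chain rule: H(X,Y) = H(X) + H(Y|X)

Left side — joint entropy directly:
H(X,Y) = -Σ p(x,y) log p(x,y) = 1.3261 nats

Right side — compute H(Y|X) from the conditional distributions:
P(X) = (5/8, 3/8), so H(X) = 0.6616 nats
H(Y|X) = Σ_x P(X=x) · H(Y|X=x):
  P(Y|X=0) = (7/20, 13/20), H(Y|X=0) = 0.6474, weight P(X=0) = 5/8
  P(Y|X=1) = (1/2, 1/2), H(Y|X=1) = 0.6931, weight P(X=1) = 3/8
H(Y|X) = 0.6646 nats

H(X) + H(Y|X) = 0.6616 + 0.6646 = 1.3261 nats

Both sides equal 1.3261 nats. ✓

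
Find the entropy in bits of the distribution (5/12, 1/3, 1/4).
1.5546 bits

Shannon entropy is H(X) = -Σ p(x) log p(x).

For P = (5/12, 1/3, 1/4):
H = -5/12 × log_2(5/12) -1/3 × log_2(1/3) -1/4 × log_2(1/4)
H = 1.5546 bits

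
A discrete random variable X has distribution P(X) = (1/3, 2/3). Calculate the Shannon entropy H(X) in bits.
0.9183 bits

Shannon entropy is H(X) = -Σ p(x) log p(x).

For P = (1/3, 2/3):
H = -1/3 × log_2(1/3) -2/3 × log_2(2/3)
H = 0.9183 bits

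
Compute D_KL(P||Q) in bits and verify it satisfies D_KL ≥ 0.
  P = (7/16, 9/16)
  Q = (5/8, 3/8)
0.1039 bits

KL divergence satisfies the Gibbs inequality: D_KL(P||Q) ≥ 0 for all distributions P, Q.

D_KL(P||Q) = Σ p(x) log(p(x)/q(x))
Term by term:
  x=0: 7/16 × log_2[(7/16)/(5/8)] = -0.2251
  x=1: 9/16 × log_2[(9/16)/(3/8)] = 0.3290
D_KL(P||Q) = 0.1039 bits

D_KL(P||Q) = 0.1039 ≥ 0 ✓

This non-negativity is a fundamental property: relative entropy cannot be negative because it measures how different Q is from P.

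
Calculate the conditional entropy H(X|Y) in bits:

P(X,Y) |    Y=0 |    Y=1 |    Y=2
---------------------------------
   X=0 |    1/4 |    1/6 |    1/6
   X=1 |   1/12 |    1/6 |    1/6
0.9371 bits

Using the chain rule: H(X|Y) = H(X,Y) - H(Y)

First, compute H(X,Y) = 2.5221 bits

Marginal P(Y) = (1/3, 1/3, 1/3)
H(Y) = 1.5850 bits

H(X|Y) = H(X,Y) - H(Y) = 2.5221 - 1.5850 = 0.9371 bits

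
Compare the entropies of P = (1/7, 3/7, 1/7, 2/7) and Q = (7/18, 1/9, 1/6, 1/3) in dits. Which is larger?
P

Computing entropies in dits:
H(P) = 0.5546
H(Q) = 0.5543

Distribution P has higher entropy.

Intuition: The distribution closer to uniform (more spread out) has higher entropy.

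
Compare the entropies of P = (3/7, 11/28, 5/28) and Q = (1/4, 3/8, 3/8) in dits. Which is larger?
Q

Computing entropies in dits:
H(P) = 0.4507
H(Q) = 0.4700

Distribution Q has higher entropy.

Intuition: The distribution closer to uniform (more spread out) has higher entropy.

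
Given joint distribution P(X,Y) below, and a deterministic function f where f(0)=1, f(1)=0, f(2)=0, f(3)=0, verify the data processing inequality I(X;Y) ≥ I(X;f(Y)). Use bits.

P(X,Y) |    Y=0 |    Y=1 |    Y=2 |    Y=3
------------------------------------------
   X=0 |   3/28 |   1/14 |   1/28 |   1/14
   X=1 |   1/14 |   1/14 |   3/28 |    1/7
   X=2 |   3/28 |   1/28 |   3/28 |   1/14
I(X;Y) = 0.0636, I(X;f(Y)) = 0.0265, inequality holds: 0.0636 ≥ 0.0265

Data Processing Inequality: For any Markov chain X → Y → Z, we have I(X;Y) ≥ I(X;Z).

Here Z = f(Y) is a deterministic function of Y, forming X → Y → Z.

Original I(X;Y) = 0.0636 bits

After applying f:
P(X,Z) where Z=f(Y):
- P(X,Z=0) = P(X,Y=1) + P(X,Y=2) + P(X,Y=3)
- P(X,Z=1) = P(X,Y=0)

I(X;Z) = I(X;f(Y)) = 0.0265 bits

Verification: 0.0636 ≥ 0.0265 ✓

Information cannot be created by processing; the function f can only lose information about X.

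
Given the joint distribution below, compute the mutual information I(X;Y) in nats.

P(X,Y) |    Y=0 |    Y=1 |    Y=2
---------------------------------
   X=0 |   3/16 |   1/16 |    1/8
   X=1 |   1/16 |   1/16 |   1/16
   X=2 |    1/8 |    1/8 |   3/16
0.0249 nats

Mutual information: I(X;Y) = H(X) + H(Y) - H(X,Y)

Marginals:
P(X) = (3/8, 3/16, 7/16), H(X) = 1.0434 nats
P(Y) = (3/8, 1/4, 3/8), H(Y) = 1.0822 nats

Joint entropy: H(X,Y) = 2.1007 nats

I(X;Y) = 1.0434 + 1.0822 - 2.1007 = 0.0249 nats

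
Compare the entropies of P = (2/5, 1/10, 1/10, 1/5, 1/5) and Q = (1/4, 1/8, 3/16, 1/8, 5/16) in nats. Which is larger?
Q

Computing entropies in nats:
H(P) = 1.4708
H(Q) = 1.5438

Distribution Q has higher entropy.

Intuition: The distribution closer to uniform (more spread out) has higher entropy.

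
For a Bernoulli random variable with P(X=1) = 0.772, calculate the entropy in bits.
0.7745 bits

The binary entropy function is:
H(p) = -p log(p) - (1-p) log(1-p)

H(0.772) = -0.772 × log_2(0.772) - 0.228 × log_2(0.228)
H(0.772) = 0.7745 bits

Note: Binary entropy is maximized at p=0.5 (H=1 bit) and minimized at p=0 or p=1 (H=0).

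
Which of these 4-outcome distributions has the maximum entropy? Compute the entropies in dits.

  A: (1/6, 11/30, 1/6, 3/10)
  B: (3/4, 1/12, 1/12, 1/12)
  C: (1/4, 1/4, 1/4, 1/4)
C

For a discrete distribution over n outcomes, entropy is maximized by the uniform distribution.

Computing entropies:
H(A) = 0.5760 dits
H(B) = 0.3635 dits
H(C) = 0.6021 dits

The uniform distribution (where all probabilities equal 1/4) achieves the maximum entropy of log_10(4) = 0.6021 dits.

Distribution C has the highest entropy.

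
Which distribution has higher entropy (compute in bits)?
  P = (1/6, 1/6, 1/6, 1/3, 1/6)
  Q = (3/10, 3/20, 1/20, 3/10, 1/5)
P

Computing entropies in bits:
H(P) = 2.2516
H(Q) = 2.1332

Distribution P has higher entropy.

Intuition: The distribution closer to uniform (more spread out) has higher entropy.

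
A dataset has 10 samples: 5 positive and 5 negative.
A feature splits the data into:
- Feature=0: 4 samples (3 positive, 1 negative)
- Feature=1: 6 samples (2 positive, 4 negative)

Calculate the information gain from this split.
0.1245 bits

Information Gain = H(Y) - H(Y|Feature)

Before split:
P(positive) = 5/10 = 0.5000
H(Y) = 1.0000 bits

After split:
Feature=0: H = 0.8113 bits (weight = 4/10)
Feature=1: H = 0.9183 bits (weight = 6/10)
H(Y|Feature) = (4/10)×0.8113 + (6/10)×0.9183 = 0.8755 bits

Information Gain = 1.0000 - 0.8755 = 0.1245 bits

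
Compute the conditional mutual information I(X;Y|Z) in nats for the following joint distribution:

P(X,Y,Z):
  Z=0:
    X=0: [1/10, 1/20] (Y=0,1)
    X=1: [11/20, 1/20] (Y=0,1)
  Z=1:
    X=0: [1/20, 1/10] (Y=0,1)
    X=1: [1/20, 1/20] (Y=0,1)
0.0304 nats

Conditional mutual information: I(X;Y|Z) = H(X|Z) + H(Y|Z) - H(X,Y|Z)

H(Z) = 0.5623
H(X,Z) = 1.1059 → H(X|Z) = 0.5436
H(Y,Z) = 1.0251 → H(Y|Z) = 0.4628
H(X,Y,Z) = 1.5383 → H(X,Y|Z) = 0.9759

I(X;Y|Z) = 0.5436 + 0.4628 - 0.9759 = 0.0304 nats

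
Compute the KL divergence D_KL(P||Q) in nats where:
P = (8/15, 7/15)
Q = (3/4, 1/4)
0.1094 nats

KL divergence: D_KL(P||Q) = Σ p(x) log(p(x)/q(x))

Computing term by term:
  x=0: 8/15 × log_e[(8/15)/(3/4)] = 8/15 × -0.3409 = -0.1818
  x=1: 7/15 × log_e[(7/15)/(1/4)] = 7/15 × 0.6242 = 0.2913

D_KL(P||Q) = 0.1094 nats

Note: KL divergence is always non-negative and equals 0 iff P = Q.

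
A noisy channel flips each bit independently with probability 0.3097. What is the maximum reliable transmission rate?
0.1072 bits

For a binary symmetric channel (BSC) with error probability p:
Capacity C = 1 - H(p) bits per symbol

where H(p) = -p log₂(p) - (1-p) log₂(1-p) is the binary entropy function.

H(0.3097) = 0.8928 bits
C = 1 - 0.8928 = 0.1072 bits per symbol

This means we can reliably transmit up to 0.1072 bits of information per channel use.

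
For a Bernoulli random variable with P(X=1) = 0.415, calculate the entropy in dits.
0.2947 dits

The binary entropy function is:
H(p) = -p log(p) - (1-p) log(1-p)

H(0.415) = -0.415 × log_10(0.415) - 0.585 × log_10(0.585)
H(0.415) = 0.2947 dits

Note: Binary entropy is maximized at p=0.5 (H=1 bit) and minimized at p=0 or p=1 (H=0).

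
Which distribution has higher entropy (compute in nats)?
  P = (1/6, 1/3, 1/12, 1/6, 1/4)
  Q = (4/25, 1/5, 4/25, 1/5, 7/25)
Q

Computing entropies in nats:
H(P) = 1.5171
H(Q) = 1.5866

Distribution Q has higher entropy.

Intuition: The distribution closer to uniform (more spread out) has higher entropy.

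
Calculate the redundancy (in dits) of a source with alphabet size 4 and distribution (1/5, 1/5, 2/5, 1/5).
0.0235 dits

Redundancy measures how far a source is from maximum entropy:
R = H_max - H(X)

Maximum entropy for 4 symbols: H_max = log_10(4) = 0.6021 dits
Actual entropy: H(X) = 0.5786 dits
Redundancy: R = 0.6021 - 0.5786 = 0.0235 dits

This redundancy represents potential for compression: the source could be compressed by 0.0235 dits per symbol.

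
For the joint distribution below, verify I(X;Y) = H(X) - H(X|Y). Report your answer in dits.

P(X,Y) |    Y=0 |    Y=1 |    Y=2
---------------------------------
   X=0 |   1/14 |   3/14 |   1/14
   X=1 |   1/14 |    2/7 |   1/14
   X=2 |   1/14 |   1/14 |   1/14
I(X;Y) = 0.0145 dits

Mutual information has multiple equivalent forms:
- I(X;Y) = H(X) - H(X|Y)
- I(X;Y) = H(Y) - H(Y|X)
- I(X;Y) = H(X) + H(Y) - H(X,Y)

Computing all quantities:
H(X) = 0.4608, H(Y) = 0.4256, H(X,Y) = 0.8719
H(X|Y) = 0.4463, H(Y|X) = 0.4111

Verification:
H(X) - H(X|Y) = 0.4608 - 0.4463 = 0.0145
H(Y) - H(Y|X) = 0.4256 - 0.4111 = 0.0145
H(X) + H(Y) - H(X,Y) = 0.4608 + 0.4256 - 0.8719 = 0.0145

All forms give I(X;Y) = 0.0145 dits. ✓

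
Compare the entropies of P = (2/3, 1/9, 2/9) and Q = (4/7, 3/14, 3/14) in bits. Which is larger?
Q

Computing entropies in bits:
H(P) = 1.2244
H(Q) = 1.4138

Distribution Q has higher entropy.

Intuition: The distribution closer to uniform (more spread out) has higher entropy.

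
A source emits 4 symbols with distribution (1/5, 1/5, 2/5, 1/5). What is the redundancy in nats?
0.0541 nats

Redundancy measures how far a source is from maximum entropy:
R = H_max - H(X)

Maximum entropy for 4 symbols: H_max = log_e(4) = 1.3863 nats
Actual entropy: H(X) = 1.3322 nats
Redundancy: R = 1.3863 - 1.3322 = 0.0541 nats

This redundancy represents potential for compression: the source could be compressed by 0.0541 nats per symbol.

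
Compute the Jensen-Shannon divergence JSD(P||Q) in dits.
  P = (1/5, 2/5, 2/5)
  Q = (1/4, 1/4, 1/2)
0.0056 dits

Jensen-Shannon divergence is:
JSD(P||Q) = 0.5 × D_KL(P||M) + 0.5 × D_KL(Q||M)
where M = 0.5 × (P + Q) is the mixture distribution.

M = 0.5 × (1/5, 2/5, 2/5) + 0.5 × (1/4, 1/4, 1/2) = (9/40, 13/40, 9/20)

D_KL(P||M) = 0.0054 dits
D_KL(Q||M) = 0.0058 dits

JSD(P||Q) = 0.5 × 0.0054 + 0.5 × 0.0058 = 0.0056 dits

Unlike KL divergence, JSD is symmetric and bounded: 0 ≤ JSD ≤ log(2).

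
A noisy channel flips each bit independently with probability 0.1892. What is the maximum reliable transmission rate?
0.3002 bits

For a binary symmetric channel (BSC) with error probability p:
Capacity C = 1 - H(p) bits per symbol

where H(p) = -p log₂(p) - (1-p) log₂(1-p) is the binary entropy function.

H(0.1892) = 0.6998 bits
C = 1 - 0.6998 = 0.3002 bits per symbol

This means we can reliably transmit up to 0.3002 bits of information per channel use.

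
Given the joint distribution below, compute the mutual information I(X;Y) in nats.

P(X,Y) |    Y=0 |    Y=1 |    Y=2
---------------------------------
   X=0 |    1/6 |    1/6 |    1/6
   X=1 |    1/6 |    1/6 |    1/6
0.0000 nats

Mutual information: I(X;Y) = H(X) + H(Y) - H(X,Y)

Marginals:
P(X) = (1/2, 1/2), H(X) = 0.6931 nats
P(Y) = (1/3, 1/3, 1/3), H(Y) = 1.0986 nats

Joint entropy: H(X,Y) = 1.7918 nats

I(X;Y) = 0.6931 + 1.0986 - 1.7918 = 0.0000 nats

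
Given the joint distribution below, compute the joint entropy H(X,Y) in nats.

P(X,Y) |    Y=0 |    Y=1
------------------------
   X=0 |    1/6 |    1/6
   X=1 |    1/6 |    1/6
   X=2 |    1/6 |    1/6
1.7918 nats

Joint entropy is H(X,Y) = -Σ_{x,y} p(x,y) log p(x,y).

Summing over all non-zero entries:
H(X,Y) = -[1/6·log_e(1/6) + 1/6·log_e(1/6) + 1/6·log_e(1/6) + 1/6·log_e(1/6) + 1/6·log_e(1/6) + 1/6·log_e(1/6)]
H(X,Y) = 1.7918 nats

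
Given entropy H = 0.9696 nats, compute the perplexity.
2.6369

Perplexity is e^H (or exp(H) for natural log).

H = 0.9696 nats
Perplexity = e^0.9696 = 2.6369

Interpretation: The model's uncertainty is equivalent to choosing uniformly among 2.6 options.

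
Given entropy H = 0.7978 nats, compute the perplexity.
2.2207

Perplexity is e^H (or exp(H) for natural log).

H = 0.7978 nats
Perplexity = e^0.7978 = 2.2207

Interpretation: The model's uncertainty is equivalent to choosing uniformly among 2.2 options.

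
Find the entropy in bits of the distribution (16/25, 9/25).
0.9427 bits

Shannon entropy is H(X) = -Σ p(x) log p(x).

For P = (16/25, 9/25):
H = -16/25 × log_2(16/25) -9/25 × log_2(9/25)
H = 0.9427 bits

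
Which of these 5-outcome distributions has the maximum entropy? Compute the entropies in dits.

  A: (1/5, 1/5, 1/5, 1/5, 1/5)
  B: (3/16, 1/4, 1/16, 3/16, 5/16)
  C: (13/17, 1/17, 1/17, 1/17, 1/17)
A

For a discrete distribution over n outcomes, entropy is maximized by the uniform distribution.

Computing entropies:
H(A) = 0.6990 dits
H(B) = 0.6563 dits
H(C) = 0.3786 dits

The uniform distribution (where all probabilities equal 1/5) achieves the maximum entropy of log_10(5) = 0.6990 dits.

Distribution A has the highest entropy.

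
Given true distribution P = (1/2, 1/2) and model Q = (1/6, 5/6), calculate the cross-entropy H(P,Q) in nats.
0.9870 nats

Cross-entropy: H(P,Q) = -Σ p(x) log q(x)

Alternatively: H(P,Q) = H(P) + D_KL(P||Q)
H(P) = 0.6931 nats
D_KL(P||Q) = 0.2939 nats

H(P,Q) = 0.6931 + 0.2939 = 0.9870 nats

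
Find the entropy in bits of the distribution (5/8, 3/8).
0.9544 bits

Shannon entropy is H(X) = -Σ p(x) log p(x).

For P = (5/8, 3/8):
H = -5/8 × log_2(5/8) -3/8 × log_2(3/8)
H = 0.9544 bits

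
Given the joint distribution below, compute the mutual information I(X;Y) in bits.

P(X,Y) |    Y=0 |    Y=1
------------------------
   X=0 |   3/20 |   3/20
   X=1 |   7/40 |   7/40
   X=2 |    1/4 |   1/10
0.0316 bits

Mutual information: I(X;Y) = H(X) + H(Y) - H(X,Y)

Marginals:
P(X) = (3/10, 7/20, 7/20), H(X) = 1.5813 bits
P(Y) = (23/40, 17/40), H(Y) = 0.9837 bits

Joint entropy: H(X,Y) = 2.5334 bits

I(X;Y) = 1.5813 + 0.9837 - 2.5334 = 0.0316 bits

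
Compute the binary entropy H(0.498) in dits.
0.3010 dits

The binary entropy function is:
H(p) = -p log(p) - (1-p) log(1-p)

H(0.498) = -0.498 × log_10(0.498) - 0.502 × log_10(0.502)
H(0.498) = 0.3010 dits

Note: Binary entropy is maximized at p=0.5 (H=1 bit) and minimized at p=0 or p=1 (H=0).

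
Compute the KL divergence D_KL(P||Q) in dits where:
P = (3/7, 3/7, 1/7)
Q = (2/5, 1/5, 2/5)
0.0908 dits

KL divergence: D_KL(P||Q) = Σ p(x) log(p(x)/q(x))

Computing term by term:
  x=0: 3/7 × log_10[(3/7)/(2/5)] = 3/7 × 0.0300 = 0.0128
  x=1: 3/7 × log_10[(3/7)/(1/5)] = 3/7 × 0.3310 = 0.1419
  x=2: 1/7 × log_10[(1/7)/(2/5)] = 1/7 × -0.4472 = -0.0639

D_KL(P||Q) = 0.0908 dits

Note: KL divergence is always non-negative and equals 0 iff P = Q.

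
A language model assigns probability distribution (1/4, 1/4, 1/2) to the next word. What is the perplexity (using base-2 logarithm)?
2.8284

Perplexity is 2^H (or exp(H) for natural log).

First, H = -Σ p log p = 1.5000 bits
Perplexity = 2^1.5000 = 2.8284

Interpretation: The model's uncertainty is equivalent to choosing uniformly among 2.8 options.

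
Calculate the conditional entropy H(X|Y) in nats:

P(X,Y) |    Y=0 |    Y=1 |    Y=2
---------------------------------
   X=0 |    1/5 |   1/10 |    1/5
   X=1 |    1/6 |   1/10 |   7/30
0.6903 nats

Using the chain rule: H(X|Y) = H(X,Y) - H(Y)

First, compute H(X,Y) = 1.7425 nats

Marginal P(Y) = (11/30, 1/5, 13/30)
H(Y) = 1.0521 nats

H(X|Y) = H(X,Y) - H(Y) = 1.7425 - 1.0521 = 0.6903 nats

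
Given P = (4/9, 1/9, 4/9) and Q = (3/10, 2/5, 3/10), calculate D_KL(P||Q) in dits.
0.0899 dits

KL divergence: D_KL(P||Q) = Σ p(x) log(p(x)/q(x))

Computing term by term:
  x=0: 4/9 × log_10[(4/9)/(3/10)] = 4/9 × 0.1707 = 0.0759
  x=1: 1/9 × log_10[(1/9)/(2/5)] = 1/9 × -0.5563 = -0.0618
  x=2: 4/9 × log_10[(4/9)/(3/10)] = 4/9 × 0.1707 = 0.0759

D_KL(P||Q) = 0.0899 dits

Note: KL divergence is always non-negative and equals 0 iff P = Q.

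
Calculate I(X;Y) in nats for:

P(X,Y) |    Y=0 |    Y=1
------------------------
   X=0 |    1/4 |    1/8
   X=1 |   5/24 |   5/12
0.0532 nats

Mutual information: I(X;Y) = H(X) + H(Y) - H(X,Y)

Marginals:
P(X) = (3/8, 5/8), H(X) = 0.6616 nats
P(Y) = (11/24, 13/24), H(Y) = 0.6897 nats

Joint entropy: H(X,Y) = 1.2981 nats

I(X;Y) = 0.6616 + 0.6897 - 1.2981 = 0.0532 nats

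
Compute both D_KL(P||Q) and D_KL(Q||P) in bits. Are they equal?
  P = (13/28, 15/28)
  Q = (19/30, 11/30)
D_KL(P||Q) = 0.0851, D_KL(Q||P) = 0.0831

KL divergence is not symmetric: D_KL(P||Q) ≠ D_KL(Q||P) in general.

D_KL(P||Q) = 0.0851 bits
D_KL(Q||P) = 0.0831 bits

No, they are not equal!

This asymmetry is why KL divergence is not a true distance metric.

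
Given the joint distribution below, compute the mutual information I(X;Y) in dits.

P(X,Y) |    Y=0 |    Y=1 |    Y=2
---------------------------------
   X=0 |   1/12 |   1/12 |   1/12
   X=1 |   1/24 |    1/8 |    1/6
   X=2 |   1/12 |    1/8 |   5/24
0.0096 dits

Mutual information: I(X;Y) = H(X) + H(Y) - H(X,Y)

Marginals:
P(X) = (1/4, 1/3, 5/12), H(X) = 0.4680 dits
P(Y) = (5/24, 1/3, 11/24), H(Y) = 0.4563 dits

Joint entropy: H(X,Y) = 0.9146 dits

I(X;Y) = 0.4680 + 0.4563 - 0.9146 = 0.0096 dits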